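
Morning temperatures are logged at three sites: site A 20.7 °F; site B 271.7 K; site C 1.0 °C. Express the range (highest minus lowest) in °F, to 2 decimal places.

site A: 20.7 °F = -6.278 °C.
site B: 271.7 K = -1.450 °C.
Spread: 1.000 − (-6.278) = 7.278 °C = 13.10 °F.

13.10 °F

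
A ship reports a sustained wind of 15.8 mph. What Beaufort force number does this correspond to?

15.8 mph = 7.1 m/s, which is Beaufort 4 (moderate breeze, 5.5–7.9 m/s).

Beaufort force 4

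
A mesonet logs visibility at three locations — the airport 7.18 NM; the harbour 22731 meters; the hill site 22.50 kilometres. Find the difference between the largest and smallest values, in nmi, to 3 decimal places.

the harbour: 22731 m = 12.27376 nmi.
the hill site: 22.50 km = 12.14903 nmi.
Spread: 12.27376 − 7.18000 = 5.094 nmi.

5.094 nmi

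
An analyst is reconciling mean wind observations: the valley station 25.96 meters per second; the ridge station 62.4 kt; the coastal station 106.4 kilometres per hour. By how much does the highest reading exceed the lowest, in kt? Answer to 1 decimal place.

11.9 kt

the valley station: 25.96 m/s = 50.462 kt.
the coastal station: 106.4 km/h = 57.451 kt.
Spread: 62.400 − 50.462 = 11.9 kt.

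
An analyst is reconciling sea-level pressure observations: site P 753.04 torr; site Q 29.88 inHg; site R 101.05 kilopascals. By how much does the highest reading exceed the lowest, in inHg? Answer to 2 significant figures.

0.23 inHg

site P: 753.04 mmHg = 29.6472 inHg.
site R: 101.05 kPa = 29.8400 inHg.
Spread: 29.8800 − 29.6472 = 0.23 inHg.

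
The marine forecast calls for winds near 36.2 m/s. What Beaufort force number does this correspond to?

Beaufort force 12

36.2 m/s lies in the Beaufort 12 band (hurricane force, ≥32.7 m/s).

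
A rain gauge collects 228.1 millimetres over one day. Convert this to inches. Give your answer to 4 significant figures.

1 mm = 0.0393701 in, so 228.1 × 0.0393701 = 8.980 in.

8.980 in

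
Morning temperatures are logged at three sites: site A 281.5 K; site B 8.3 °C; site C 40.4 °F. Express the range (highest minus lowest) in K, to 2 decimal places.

site A: 281.5 K = 8.350 °C.
site C: 40.4 °F = 4.667 °C.
Spread: 8.350 − 4.667 = 3.683 °C.

3.68 K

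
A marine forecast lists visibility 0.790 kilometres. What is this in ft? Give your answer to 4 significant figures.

2592 ft

1 km = 3280.84 ft, so 0.790 × 3280.84 = 2592 ft.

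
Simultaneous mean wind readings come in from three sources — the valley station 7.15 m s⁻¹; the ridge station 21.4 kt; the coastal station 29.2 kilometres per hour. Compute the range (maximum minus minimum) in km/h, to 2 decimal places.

13.89 km/h

the valley station: 7.15 m/s = 25.7400 km/h.
the ridge station: 21.4 kt = 39.6328 km/h.
Spread: 39.6328 − 25.7400 = 13.89 km/h.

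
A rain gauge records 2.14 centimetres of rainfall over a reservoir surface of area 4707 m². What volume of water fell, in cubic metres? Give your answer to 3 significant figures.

Depth: 2.14 cm × 10 = 21.4 mm.
1 mm over 1 m² is 1 L, so volume = 21.4 × 4707 = 100729.8 L = 101 m³.

101 cubic metres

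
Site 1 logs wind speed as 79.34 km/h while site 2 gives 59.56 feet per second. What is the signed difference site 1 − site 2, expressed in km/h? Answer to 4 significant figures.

13.99 km/h

site 2: 59.56 ft/s = 65.3540 km/h.
Difference: 79.3400 − 65.3540 = 13.99 km/h.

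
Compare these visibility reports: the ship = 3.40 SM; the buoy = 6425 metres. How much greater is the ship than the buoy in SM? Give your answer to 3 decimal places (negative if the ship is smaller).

the buoy: 6425 m = 3.99231 SM.
Difference: 3.40000 − 3.99231 = -0.592 SM.

-0.592 SM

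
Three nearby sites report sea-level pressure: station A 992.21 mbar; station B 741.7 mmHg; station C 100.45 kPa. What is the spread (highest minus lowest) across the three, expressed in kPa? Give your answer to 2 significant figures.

1.6 kPa

station A: 992.21 mb = 99.221 kPa.
station B: 741.7 mmHg = 98.885 kPa.
Spread: 100.450 − 98.885 = 1.6 kPa.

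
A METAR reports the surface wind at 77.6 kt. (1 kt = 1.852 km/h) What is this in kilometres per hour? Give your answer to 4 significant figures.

143.7 km/h

1 kt = 1.852 km/h, so 77.6 × 1.852 = 143.7 km/h.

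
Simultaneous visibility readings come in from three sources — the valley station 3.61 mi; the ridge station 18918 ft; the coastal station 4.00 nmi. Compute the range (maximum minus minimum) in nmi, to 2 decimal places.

0.89 nmi

the valley station: 3.61 SM = 3.1370 nmi.
the ridge station: 18918 ft = 3.1135 nmi.
Spread: 4.0000 − 3.1135 = 0.89 nmi.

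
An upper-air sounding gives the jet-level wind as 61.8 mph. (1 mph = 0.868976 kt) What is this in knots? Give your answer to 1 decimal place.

1 mph = 0.868976 kt, so 61.8 × 0.868976 = 53.7 kt.

53.7 kt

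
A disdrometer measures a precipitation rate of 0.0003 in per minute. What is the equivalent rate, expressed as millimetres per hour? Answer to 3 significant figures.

0.457 mm/hour

0.0003 in/minute × 25.4 mm/in × 60 minute/hour = 0.457 mm/hour.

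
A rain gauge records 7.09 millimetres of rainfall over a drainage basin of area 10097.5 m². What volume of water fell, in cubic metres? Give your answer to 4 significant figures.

1 mm over 1 m² is 1 L, so volume = 7.09 × 10097.5 = 71591.275 L = 71.59 m³.

71.59 cubic metres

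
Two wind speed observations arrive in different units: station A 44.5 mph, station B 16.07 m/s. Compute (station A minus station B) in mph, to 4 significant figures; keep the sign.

8.552 mph

station B: 16.07 m/s = 35.94757 mph.
Difference: 44.50000 − 35.94757 = 8.552 mph.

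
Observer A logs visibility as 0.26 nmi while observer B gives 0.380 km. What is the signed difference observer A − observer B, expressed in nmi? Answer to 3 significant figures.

0.0548 nmi

observer B: 0.380 km = 0.205184 nmi.
Difference: 0.260000 − 0.205184 = 0.0548 nmi.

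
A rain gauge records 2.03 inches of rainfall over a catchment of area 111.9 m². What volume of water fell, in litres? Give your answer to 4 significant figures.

Depth: 2.03 in × 25.4 = 51.562 mm.
1 mm over 1 m² is 1 L, so volume = 51.562 × 111.9 = 5769.7878 L ≈ 5770 L.

5770 litres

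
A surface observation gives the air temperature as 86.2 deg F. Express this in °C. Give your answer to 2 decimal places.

30.11 °C

°C = (°F − 32) × 5/9 = (86.2 − 32) / 1.8 = 30.11 °C.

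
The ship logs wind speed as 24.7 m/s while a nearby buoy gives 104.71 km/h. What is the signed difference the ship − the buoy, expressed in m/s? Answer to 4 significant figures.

-4.386 m/s

the buoy: 104.71 km/h = 29.08611 m/s.
Difference: 24.70000 − 29.08611 = -4.386 m/s.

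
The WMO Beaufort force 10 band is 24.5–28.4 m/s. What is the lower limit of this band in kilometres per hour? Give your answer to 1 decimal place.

24.5–28.4 m/s × 3.6 = 88.2–102.2 km/h.

88.2 km/h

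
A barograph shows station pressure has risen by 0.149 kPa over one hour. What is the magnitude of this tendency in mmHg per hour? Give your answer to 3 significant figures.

0.149 kPa / 1 h × 7.50062 mmHg/kPa = 1.12 mmHg/h.

1.12 mmHg per hour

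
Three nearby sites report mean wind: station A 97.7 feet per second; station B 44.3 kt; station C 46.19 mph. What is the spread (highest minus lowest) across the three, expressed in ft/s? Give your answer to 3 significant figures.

30.0 ft/s

station B: 44.3 kt = 74.770 ft/s.
station C: 46.19 mph = 67.745 ft/s.
Spread: 97.700 − 67.745 = 30.0 ft/s.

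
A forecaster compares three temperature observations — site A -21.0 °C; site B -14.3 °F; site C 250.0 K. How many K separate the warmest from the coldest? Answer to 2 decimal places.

site B: -14.3 °F = -25.722 °C.
site C: 250.0 K = -23.150 °C.
Spread: (-21.000) − (-25.722) = 4.722 °C.

4.72 K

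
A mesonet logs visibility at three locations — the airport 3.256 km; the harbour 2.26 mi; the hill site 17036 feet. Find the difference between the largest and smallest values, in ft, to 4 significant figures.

6354 ft

the airport: 3.256 km = 10682.41 ft.
the harbour: 2.26 SM = 11932.80 ft.
Spread: 17036.00 − 10682.41 = 6354 ft.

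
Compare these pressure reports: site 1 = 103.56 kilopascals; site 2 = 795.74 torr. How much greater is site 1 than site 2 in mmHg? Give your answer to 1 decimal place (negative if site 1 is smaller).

-19.0 mmHg

site 1: 103.56 kPa = 776.764 mmHg.
Difference: 776.764 − 795.740 = -19.0 mmHg.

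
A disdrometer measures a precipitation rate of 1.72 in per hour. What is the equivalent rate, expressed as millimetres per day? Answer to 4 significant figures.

1049 mm/day

1.72 in/hour × 25.4 mm/in × 24 hour/day = 1049 mm/day.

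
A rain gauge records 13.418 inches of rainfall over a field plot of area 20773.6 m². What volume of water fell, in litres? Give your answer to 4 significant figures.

7080000 litres

Depth: 13.418 in × 25.4 = 340.8172 mm.
1 mm over 1 m² is 1 L, so volume = 340.8172 × 20773.6 = 7080000.2 L ≈ 7080000 L.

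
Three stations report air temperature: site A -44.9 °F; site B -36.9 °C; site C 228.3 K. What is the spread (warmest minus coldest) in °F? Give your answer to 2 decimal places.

site A: -44.9 °F = -42.722 °C.
site C: 228.3 K = -44.850 °C.
Spread: (-36.900) − (-44.850) = 7.950 °C = 14.31 °F.

14.31 °F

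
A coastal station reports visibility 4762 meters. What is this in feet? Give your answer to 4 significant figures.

15620 ft

1 m = 3.28084 ft, so 4762 × 3.28084 = 15620 ft.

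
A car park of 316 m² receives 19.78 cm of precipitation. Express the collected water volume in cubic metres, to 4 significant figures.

62.50 cubic metres

Depth: 19.78 cm × 10 = 197.8 mm.
1 mm over 1 m² is 1 L, so volume = 197.8 × 316 = 62504.8 L = 62.50 m³.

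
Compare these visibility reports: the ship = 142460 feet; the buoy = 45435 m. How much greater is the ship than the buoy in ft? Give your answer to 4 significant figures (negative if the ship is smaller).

the buoy: 45435 m = 149064.96 ft.
Difference: 142460.00 − 149064.96 = -6605 ft.

-6605 ft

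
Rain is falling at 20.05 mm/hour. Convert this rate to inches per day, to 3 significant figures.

18.9 in/day

20.05 mm/hour × 0.0393701 in/mm × 24 hour/day = 18.9 in/day.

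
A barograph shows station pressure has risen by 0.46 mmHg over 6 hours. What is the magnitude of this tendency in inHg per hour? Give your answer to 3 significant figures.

0.46 mmHg / 6 h × 0.0393701 inHg/mmHg = 0.00302 inHg/h.

0.00302 inHg per hour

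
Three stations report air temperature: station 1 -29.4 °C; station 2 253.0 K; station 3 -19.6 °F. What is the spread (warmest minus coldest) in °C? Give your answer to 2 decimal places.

station 2: 253.0 K = -20.150 °C.
station 3: -19.6 °F = -28.667 °C.
Spread: (-20.150) − (-29.400) = 9.250 °C.

9.25 °C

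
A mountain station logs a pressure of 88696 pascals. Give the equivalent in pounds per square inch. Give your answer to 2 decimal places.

12.86 psi

1 Pa = 0.000145038 psi, so 88696 × 0.000145038 = 12.86 psi.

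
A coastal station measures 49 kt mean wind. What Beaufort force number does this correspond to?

Beaufort force 10

49 kt lies in the Beaufort 10 band (storm, 48–55 kt).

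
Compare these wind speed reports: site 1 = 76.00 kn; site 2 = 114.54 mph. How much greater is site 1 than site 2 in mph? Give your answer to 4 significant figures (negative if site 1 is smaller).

site 1: 76.00 kt = 87.4592 mph.
Difference: 87.4592 − 114.5400 = -27.08 mph.

-27.08 mph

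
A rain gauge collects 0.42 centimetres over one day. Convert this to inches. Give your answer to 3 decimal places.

1 cm = 0.393701 in, so 0.42 × 0.393701 = 0.165 in.

0.165 in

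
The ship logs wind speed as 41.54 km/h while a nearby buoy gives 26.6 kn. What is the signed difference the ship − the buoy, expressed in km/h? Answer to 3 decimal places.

the buoy: 26.6 kt = 49.26320 km/h.
Difference: 41.54000 − 49.26320 = -7.723 km/h.

-7.723 km/h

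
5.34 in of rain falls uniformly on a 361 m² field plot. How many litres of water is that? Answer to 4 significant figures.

Depth: 5.34 in × 25.4 = 135.636 mm.
1 mm over 1 m² is 1 L, so volume = 135.636 × 361 = 48964.596 L ≈ 48960 L.

48960 litres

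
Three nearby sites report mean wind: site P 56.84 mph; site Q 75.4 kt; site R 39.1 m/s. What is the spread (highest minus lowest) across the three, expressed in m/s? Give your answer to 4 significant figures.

13.69 m/s

site P: 56.84 mph = 25.4098 m/s.
site Q: 75.4 kt = 38.7891 m/s.
Spread: 39.1000 − 25.4098 = 13.69 m/s.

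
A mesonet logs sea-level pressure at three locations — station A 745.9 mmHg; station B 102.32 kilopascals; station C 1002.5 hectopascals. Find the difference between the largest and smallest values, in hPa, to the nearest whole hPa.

station A: 745.9 mmHg = 994.45 hPa.
station B: 102.32 kPa = 1023.20 hPa.
Spread: 1023.20 − 994.45 = 29 hPa.

29 hPa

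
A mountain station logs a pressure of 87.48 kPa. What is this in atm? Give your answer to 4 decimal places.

1 kPa = 0.00986923 atm, so 87.48 × 0.00986923 = 0.8634 atm.

0.8634 atm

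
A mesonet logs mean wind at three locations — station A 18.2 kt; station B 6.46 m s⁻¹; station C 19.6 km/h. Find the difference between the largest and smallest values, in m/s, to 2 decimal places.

station A: 18.2 kt = 9.3629 m/s.
station C: 19.6 km/h = 5.4444 m/s.
Spread: 9.3629 − 5.4444 = 3.92 m/s.

3.92 m/s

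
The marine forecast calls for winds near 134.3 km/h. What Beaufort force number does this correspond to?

Beaufort force 12

134.3 km/h = 37.3 m/s, which is Beaufort 12 (hurricane force, ≥32.7 m/s).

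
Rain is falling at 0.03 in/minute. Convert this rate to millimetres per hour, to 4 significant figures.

45.72 mm/hour

0.03 in/minute × 25.4 mm/in × 60 minute/hour = 45.72 mm/hour.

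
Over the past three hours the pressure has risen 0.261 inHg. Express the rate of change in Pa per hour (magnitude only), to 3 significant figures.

0.261 inHg / 3 h × 3386.39 Pa/inHg = 295 Pa/h.

295 Pa per hour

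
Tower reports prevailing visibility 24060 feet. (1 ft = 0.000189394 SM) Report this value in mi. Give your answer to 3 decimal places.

4.557 SM

1 ft = 0.000189394 SM, so 24060 × 0.000189394 = 4.557 SM.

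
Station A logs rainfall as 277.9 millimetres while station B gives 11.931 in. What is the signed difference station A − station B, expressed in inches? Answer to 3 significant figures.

station A: 277.9 mm = 10.94094 in.
Difference: 10.94094 − 11.93100 = -0.990 in.

-0.990 in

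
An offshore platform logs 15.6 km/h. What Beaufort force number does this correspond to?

15.6 km/h = 4.3 m/s, which is Beaufort 3 (gentle breeze, 3.4–5.4 m/s).

Beaufort force 3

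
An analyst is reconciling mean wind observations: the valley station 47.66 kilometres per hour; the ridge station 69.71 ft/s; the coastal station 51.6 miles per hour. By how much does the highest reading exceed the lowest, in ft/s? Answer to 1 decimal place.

32.2 ft/s

the valley station: 47.66 km/h = 43.435 ft/s.
the coastal station: 51.6 mph = 75.680 ft/s.
Spread: 75.680 − 43.435 = 32.2 ft/s.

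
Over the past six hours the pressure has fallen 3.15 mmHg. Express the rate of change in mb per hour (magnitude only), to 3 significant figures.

3.15 mmHg / 6 h × 1.33322 mb/mmHg = 0.700 mb/h.

0.700 mb per hour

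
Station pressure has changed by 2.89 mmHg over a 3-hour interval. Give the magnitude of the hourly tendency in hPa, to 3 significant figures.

1.28 hPa per hour

2.89 mmHg / 3 h × 1.33322 hPa/mmHg = 1.28 hPa/h.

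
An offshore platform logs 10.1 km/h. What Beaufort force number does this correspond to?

Beaufort force 2

10.1 km/h = 2.8 m/s, which is Beaufort 2 (light breeze, 1.6–3.3 m/s).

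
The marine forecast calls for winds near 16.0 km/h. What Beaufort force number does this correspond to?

Beaufort force 3

16.0 km/h = 4.4 m/s, which is Beaufort 3 (gentle breeze, 3.4–5.4 m/s).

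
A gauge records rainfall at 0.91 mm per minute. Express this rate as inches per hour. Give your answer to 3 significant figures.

0.91 mm/minute × 0.0393701 in/mm × 60 minute/hour = 2.15 in/hour.

2.15 in/hour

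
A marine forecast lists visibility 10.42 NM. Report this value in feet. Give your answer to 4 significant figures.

63310 ft

1 nmi = 6076.12 ft, so 10.42 × 6076.12 = 63310 ft.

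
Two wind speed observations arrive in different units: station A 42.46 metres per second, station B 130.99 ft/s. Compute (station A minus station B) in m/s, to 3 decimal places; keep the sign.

2.534 m/s

station B: 130.99 ft/s = 39.92575 m/s.
Difference: 42.46000 − 39.92575 = 2.534 m/s.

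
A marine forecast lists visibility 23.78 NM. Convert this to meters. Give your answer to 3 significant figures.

44000 m

1 nmi = 1852 m, so 23.78 × 1852 = 44000 m.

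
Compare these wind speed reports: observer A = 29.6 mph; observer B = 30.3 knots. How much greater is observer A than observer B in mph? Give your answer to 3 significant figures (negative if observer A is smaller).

observer B: 30.3 kt = 34.8686 mph.
Difference: 29.6000 − 34.8686 = -5.27 mph.

-5.27 mph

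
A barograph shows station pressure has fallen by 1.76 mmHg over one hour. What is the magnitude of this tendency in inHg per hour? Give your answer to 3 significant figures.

1.76 mmHg / 1 h × 0.0393701 inHg/mmHg = 0.0693 inHg/h.

0.0693 inHg per hour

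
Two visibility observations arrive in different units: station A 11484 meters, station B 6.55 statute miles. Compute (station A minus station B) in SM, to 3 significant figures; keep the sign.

0.586 SM

station A: 11484 m = 7.13583 SM.
Difference: 7.13583 − 6.55000 = 0.586 SM.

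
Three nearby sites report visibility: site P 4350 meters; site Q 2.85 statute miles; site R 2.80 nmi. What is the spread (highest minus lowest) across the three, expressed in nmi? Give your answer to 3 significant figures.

0.451 nmi

site P: 4350 m = 2.34881 nmi.
site Q: 2.85 SM = 2.47658 nmi.
Spread: 2.80000 − 2.34881 = 0.451 nmi.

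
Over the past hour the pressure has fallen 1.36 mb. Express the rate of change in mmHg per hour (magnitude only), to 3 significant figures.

1.02 mmHg per hour

1.36 mb / 1 h × 0.750062 mmHg/mb = 1.02 mmHg/h.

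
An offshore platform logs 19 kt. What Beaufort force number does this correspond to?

Beaufort force 5

19 kt lies in the Beaufort 5 band (fresh breeze, 17–21 kt).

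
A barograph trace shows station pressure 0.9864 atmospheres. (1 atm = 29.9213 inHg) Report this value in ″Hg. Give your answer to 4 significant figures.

1 atm = 29.9213 inHg, so 0.9864 × 29.9213 = 29.51 inHg.

29.51 inHg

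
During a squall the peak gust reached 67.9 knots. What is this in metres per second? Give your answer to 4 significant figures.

1 kt = 0.514444 m/s, so 67.9 × 0.514444 = 34.93 m/s.

34.93 m/s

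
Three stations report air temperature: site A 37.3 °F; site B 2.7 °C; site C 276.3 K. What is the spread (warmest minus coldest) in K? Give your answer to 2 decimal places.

site A: 37.3 °F = 2.944 °C.
site C: 276.3 K = 3.150 °C.
Spread: 3.150 − 2.700 = 0.450 °C.

0.45 K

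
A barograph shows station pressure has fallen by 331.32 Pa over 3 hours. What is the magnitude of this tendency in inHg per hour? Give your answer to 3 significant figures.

331.32 Pa / 3 h × 0.0002953 inHg/Pa = 0.0326 inHg/h.

0.0326 inHg per hour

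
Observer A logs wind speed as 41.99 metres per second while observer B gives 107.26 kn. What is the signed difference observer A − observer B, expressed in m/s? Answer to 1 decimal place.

-13.2 m/s

observer B: 107.26 kt = 55.179 m/s.
Difference: 41.990 − 55.179 = -13.2 m/s.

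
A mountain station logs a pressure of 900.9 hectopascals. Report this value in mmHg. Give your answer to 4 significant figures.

1 hPa = 0.750062 mmHg, so 900.9 × 0.750062 = 675.7 mmHg.

675.7 mmHg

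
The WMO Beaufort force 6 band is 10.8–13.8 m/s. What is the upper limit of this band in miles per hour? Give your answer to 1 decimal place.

30.9 mph

10.8–13.8 m/s × 2.237 = 24.2–30.9 mph.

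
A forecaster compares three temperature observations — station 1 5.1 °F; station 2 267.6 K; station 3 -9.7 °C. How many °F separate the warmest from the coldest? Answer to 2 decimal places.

station 1: 5.1 °F = -14.944 °C.
station 2: 267.6 K = -5.550 °C.
Spread: (-5.550) − (-14.944) = 9.394 °C = 16.91 °F.

16.91 °F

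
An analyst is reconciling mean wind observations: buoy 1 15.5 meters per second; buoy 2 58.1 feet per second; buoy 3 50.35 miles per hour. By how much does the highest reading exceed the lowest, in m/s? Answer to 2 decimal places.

buoy 2: 58.1 ft/s = 17.7089 m/s.
buoy 3: 50.35 mph = 22.5085 m/s.
Spread: 22.5085 − 15.5000 = 7.01 m/s.

7.01 m/s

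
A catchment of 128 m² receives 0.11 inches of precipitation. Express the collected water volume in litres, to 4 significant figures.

Depth: 0.11 in × 25.4 = 2.794 mm.
1 mm over 1 m² is 1 L, so volume = 2.794 × 128 = 357.632 L ≈ 357.6 L.

357.6 litres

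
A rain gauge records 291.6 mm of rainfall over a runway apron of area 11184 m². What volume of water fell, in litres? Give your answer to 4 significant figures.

3261000 litres

1 mm over 1 m² is 1 L, so volume = 291.6 × 11184 = 3261254.4 L ≈ 3261000 L.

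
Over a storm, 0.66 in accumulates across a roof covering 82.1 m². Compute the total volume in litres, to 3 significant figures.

Depth: 0.66 in × 25.4 = 16.764 mm.
1 mm over 1 m² is 1 L, so volume = 16.764 × 82.1 = 1376.3244 L ≈ 1380 L.

1380 litres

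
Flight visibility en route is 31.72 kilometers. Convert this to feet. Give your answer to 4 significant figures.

104100 ft

1 km = 3280.84 ft, so 31.72 × 3280.84 = 104100 ft.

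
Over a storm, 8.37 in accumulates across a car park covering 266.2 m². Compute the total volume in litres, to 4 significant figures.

Depth: 8.37 in × 25.4 = 212.598 mm.
1 mm over 1 m² is 1 L, so volume = 212.598 × 266.2 = 56593.588 L ≈ 56590 L.

56590 litres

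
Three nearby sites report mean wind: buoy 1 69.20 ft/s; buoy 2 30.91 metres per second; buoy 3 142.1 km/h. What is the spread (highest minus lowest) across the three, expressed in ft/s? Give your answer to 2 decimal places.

60.30 ft/s

buoy 2: 30.91 m/s = 101.4108 ft/s.
buoy 3: 142.1 km/h = 129.5020 ft/s.
Spread: 129.5020 − 69.2000 = 60.30 ft/s.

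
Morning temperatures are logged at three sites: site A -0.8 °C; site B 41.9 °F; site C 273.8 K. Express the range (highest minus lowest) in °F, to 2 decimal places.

11.34 °F

site B: 41.9 °F = 5.500 °C.
site C: 273.8 K = 0.650 °C.
Spread: 5.500 − (-0.800) = 6.300 °C = 11.34 °F.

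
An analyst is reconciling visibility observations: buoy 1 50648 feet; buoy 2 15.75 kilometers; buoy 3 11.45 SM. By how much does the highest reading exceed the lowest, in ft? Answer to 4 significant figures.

buoy 2: 15.75 km = 51673.23 ft.
buoy 3: 11.45 SM = 60456.00 ft.
Spread: 60456.00 − 50648.00 = 9808 ft.

9808 ft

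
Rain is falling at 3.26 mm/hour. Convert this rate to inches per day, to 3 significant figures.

3.26 mm/hour × 0.0393701 in/mm × 24 hour/day = 3.08 in/day.

3.08 in/day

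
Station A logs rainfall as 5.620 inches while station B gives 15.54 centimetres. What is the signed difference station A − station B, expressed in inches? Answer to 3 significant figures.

station B: 15.54 cm = 6.11811 in.
Difference: 5.62000 − 6.11811 = -0.498 in.

-0.498 in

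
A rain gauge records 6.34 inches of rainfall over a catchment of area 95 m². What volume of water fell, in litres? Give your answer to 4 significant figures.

15300 litres

Depth: 6.34 in × 25.4 = 161.036 mm.
1 mm over 1 m² is 1 L, so volume = 161.036 × 95 = 15298.42 L ≈ 15300 L.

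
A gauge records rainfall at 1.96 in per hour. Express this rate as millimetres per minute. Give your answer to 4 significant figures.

1.96 in/hour × 25.4 mm/in × 0.0166667 hour/minute = 0.8297 mm/minute.

0.8297 mm/minute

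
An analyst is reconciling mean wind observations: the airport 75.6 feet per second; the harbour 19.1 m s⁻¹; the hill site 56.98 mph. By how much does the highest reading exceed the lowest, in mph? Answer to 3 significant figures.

the airport: 75.6 ft/s = 51.545 mph.
the harbour: 19.1 m/s = 42.725 mph.
Spread: 56.980 − 42.725 = 14.3 mph.

14.3 mph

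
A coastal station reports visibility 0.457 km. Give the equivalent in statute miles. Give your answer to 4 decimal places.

0.2840 SM

1 km = 0.621371 SM, so 0.457 × 0.621371 = 0.2840 SM.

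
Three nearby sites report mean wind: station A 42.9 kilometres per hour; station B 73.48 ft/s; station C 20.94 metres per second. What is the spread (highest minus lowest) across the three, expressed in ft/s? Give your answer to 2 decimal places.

station A: 42.9 km/h = 39.0967 ft/s.
station C: 20.94 m/s = 68.7008 ft/s.
Spread: 73.4800 − 39.0967 = 34.38 ft/s.

34.38 ft/s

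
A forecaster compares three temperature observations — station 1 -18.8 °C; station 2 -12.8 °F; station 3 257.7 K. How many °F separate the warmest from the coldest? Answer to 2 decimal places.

16.99 °F

station 2: -12.8 °F = -24.889 °C.
station 3: 257.7 K = -15.450 °C.
Spread: (-15.450) − (-24.889) = 9.439 °C = 16.99 °F.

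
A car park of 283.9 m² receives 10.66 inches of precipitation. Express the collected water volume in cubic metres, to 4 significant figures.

76.87 cubic metres

Depth: 10.66 in × 25.4 = 270.764 mm.
1 mm over 1 m² is 1 L, so volume = 270.764 × 283.9 = 76869.9 L = 76.87 m³.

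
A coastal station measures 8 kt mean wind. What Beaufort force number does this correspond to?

8 kt lies in the Beaufort 3 band (gentle breeze, 7–10 kt).

Beaufort force 3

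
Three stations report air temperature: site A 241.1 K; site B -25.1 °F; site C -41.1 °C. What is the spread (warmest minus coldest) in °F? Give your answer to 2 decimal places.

16.88 °F

site A: 241.1 K = -32.050 °C.
site B: -25.1 °F = -31.722 °C.
Spread: (-31.722) − (-41.100) = 9.378 °C = 16.88 °F.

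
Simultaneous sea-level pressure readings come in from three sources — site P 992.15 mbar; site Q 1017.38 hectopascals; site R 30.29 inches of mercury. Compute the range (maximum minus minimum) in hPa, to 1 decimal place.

33.6 hPa

site P: 992.15 mb = 992.150 hPa.
site R: 30.29 inHg = 1025.737 hPa.
Spread: 1025.737 − 992.150 = 33.6 hPa.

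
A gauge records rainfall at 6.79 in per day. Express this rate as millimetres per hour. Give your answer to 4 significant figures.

6.79 in/day × 25.4 mm/in × 0.0416667 day/hour = 7.186 mm/hour.

7.186 mm/hour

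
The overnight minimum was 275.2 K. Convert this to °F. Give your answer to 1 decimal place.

First to °C: 2.05 °C.
Then to °F: 35.7 °F.

35.7 °F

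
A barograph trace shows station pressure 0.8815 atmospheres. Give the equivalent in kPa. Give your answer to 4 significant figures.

1 atm = 101.325 kPa, so 0.8815 × 101.325 = 89.32 kPa.

89.32 kPa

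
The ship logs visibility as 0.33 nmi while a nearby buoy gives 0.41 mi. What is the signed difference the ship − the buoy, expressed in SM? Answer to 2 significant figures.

-0.030 SM

the ship: 0.33 nmi = 0.37976 SM.
Difference: 0.37976 − 0.41000 = -0.030 SM.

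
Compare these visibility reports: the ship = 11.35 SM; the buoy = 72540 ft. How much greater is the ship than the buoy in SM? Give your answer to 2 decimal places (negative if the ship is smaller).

the buoy: 72540 ft = 13.7386 SM.
Difference: 11.3500 − 13.7386 = -2.39 SM.

-2.39 SM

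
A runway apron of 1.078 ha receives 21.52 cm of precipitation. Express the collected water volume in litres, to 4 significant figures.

2320000 litres

Depth: 21.52 cm × 10 = 215.2 mm.
Area: 1.078 ha = 10780 m².
1 mm over 1 m² is 1 L, so volume = 215.2 × 10780 = 2319856 L ≈ 2320000 L.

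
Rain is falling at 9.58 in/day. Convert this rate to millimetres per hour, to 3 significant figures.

9.58 in/day × 25.4 mm/in × 0.0416667 day/hour = 10.1 mm/hour.

10.1 mm/hour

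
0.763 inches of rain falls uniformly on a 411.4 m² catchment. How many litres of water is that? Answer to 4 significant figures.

Depth: 0.763 in × 25.4 = 19.3802 mm.
1 mm over 1 m² is 1 L, so volume = 19.3802 × 411.4 = 7973.0143 L ≈ 7973 L.

7973 litres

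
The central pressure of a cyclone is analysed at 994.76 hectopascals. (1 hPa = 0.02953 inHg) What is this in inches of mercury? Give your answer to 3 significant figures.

29.4 inHg

1 hPa = 0.02953 inHg, so 994.76 × 0.02953 = 29.4 inHg.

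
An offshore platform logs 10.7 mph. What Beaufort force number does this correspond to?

10.7 mph = 4.8 m/s, which is Beaufort 3 (gentle breeze, 3.4–5.4 m/s).

Beaufort force 3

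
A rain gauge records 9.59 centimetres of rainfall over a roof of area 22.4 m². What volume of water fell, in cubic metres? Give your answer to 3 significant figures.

2.15 cubic metres

Depth: 9.59 cm × 10 = 95.9 mm.
1 mm over 1 m² is 1 L, so volume = 95.9 × 22.4 = 2148.16 L = 2.15 m³.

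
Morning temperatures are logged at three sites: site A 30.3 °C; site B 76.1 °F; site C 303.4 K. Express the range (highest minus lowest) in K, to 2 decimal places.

site B: 76.1 °F = 24.500 °C.
site C: 303.4 K = 30.250 °C.
Spread: 30.300 − 24.500 = 5.800 °C.

5.80 K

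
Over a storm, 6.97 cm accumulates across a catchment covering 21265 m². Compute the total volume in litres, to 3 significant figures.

Depth: 6.97 cm × 10 = 69.7 mm.
1 mm over 1 m² is 1 L, so volume = 69.7 × 21265 = 1482170.5 L ≈ 1480000 L.

1480000 litres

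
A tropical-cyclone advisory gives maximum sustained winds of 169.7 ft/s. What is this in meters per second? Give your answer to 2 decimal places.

1 ft/s = 0.3048 m/s, so 169.7 × 0.3048 = 51.72 m/s.

51.72 m/s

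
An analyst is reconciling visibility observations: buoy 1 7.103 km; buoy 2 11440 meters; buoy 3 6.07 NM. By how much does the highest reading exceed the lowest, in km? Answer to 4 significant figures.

4.337 km

buoy 2: 11440 m = 11.44000 km.
buoy 3: 6.07 nmi = 11.24164 km.
Spread: 11.44000 − 7.10300 = 4.337 km.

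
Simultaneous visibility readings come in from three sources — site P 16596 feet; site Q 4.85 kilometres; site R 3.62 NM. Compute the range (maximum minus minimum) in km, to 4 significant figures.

1.854 km

site P: 16596 ft = 5.05846 km.
site R: 3.62 nmi = 6.70424 km.
Spread: 6.70424 − 4.85000 = 1.854 km.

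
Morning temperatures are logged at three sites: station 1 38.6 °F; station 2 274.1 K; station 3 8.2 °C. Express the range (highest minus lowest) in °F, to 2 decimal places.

13.05 °F

station 1: 38.6 °F = 3.667 °C.
station 2: 274.1 K = 0.950 °C.
Spread: 8.200 − 0.950 = 7.250 °C = 13.05 °F.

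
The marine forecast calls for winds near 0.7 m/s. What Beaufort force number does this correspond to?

0.7 m/s lies in the Beaufort 1 band (light air, 0.3–1.5 m/s).

Beaufort force 1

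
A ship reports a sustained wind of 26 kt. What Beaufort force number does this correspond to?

26 kt lies in the Beaufort 6 band (strong breeze, 22–27 kt).

Beaufort force 6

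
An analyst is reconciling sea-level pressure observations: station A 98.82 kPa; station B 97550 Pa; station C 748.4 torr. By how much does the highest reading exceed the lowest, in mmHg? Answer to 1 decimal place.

16.7 mmHg

station A: 98.82 kPa = 741.211 mmHg.
station B: 97550 Pa = 731.685 mmHg.
Spread: 748.400 − 731.685 = 16.7 mmHg.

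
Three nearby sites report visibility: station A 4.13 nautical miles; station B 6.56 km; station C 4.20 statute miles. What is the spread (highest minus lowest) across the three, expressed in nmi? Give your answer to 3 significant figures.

0.588 nmi

station B: 6.56 km = 3.54212 nmi.
station C: 4.20 SM = 3.64970 nmi.
Spread: 4.13000 − 3.54212 = 0.588 nmi.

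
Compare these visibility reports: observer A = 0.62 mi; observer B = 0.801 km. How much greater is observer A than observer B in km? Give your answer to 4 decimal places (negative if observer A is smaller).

0.1968 km

observer A: 0.62 SM = 0.997793 km.
Difference: 0.997793 − 0.801000 = 0.1968 km.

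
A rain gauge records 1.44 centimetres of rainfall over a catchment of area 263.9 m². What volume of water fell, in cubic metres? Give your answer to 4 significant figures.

Depth: 1.44 cm × 10 = 14.4 mm.
1 mm over 1 m² is 1 L, so volume = 14.4 × 263.9 = 3800.16 L = 3.800 m³.

3.800 cubic metres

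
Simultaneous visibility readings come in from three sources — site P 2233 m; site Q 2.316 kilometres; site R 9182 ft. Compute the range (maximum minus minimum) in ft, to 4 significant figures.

site P: 2233 m = 7326.12 ft.
site Q: 2.316 km = 7598.43 ft.
Spread: 9182.00 − 7326.12 = 1856 ft.

1856 ft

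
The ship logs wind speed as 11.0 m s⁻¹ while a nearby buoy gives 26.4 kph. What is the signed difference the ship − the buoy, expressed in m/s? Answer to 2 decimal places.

the buoy: 26.4 km/h = 7.3333 m/s.
Difference: 11.0000 − 7.3333 = 3.67 m/s.

3.67 m/s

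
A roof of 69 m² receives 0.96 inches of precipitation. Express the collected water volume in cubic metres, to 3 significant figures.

Depth: 0.96 in × 25.4 = 24.384 mm.
1 mm over 1 m² is 1 L, so volume = 24.384 × 69 = 1682.496 L = 1.68 m³.

1.68 cubic metres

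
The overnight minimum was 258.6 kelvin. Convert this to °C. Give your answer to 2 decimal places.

-14.55 °C

°C = 258.6 − 273.15 = -14.55 °C.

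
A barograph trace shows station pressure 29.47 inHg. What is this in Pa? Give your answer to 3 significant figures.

1 inHg = 3386.39 Pa, so 29.47 × 3386.39 = 99800 Pa.

99800 Pa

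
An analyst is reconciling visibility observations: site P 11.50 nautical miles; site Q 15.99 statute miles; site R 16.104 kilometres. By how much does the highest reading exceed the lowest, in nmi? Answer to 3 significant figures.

site Q: 15.99 SM = 13.8949 nmi.
site R: 16.104 km = 8.6955 nmi.
Spread: 13.8949 − 8.6955 = 5.20 nmi.

5.20 nmi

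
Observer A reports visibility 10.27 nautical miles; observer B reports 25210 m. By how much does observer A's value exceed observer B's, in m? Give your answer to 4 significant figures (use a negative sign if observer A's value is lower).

observer A: 10.27 nmi = 19020.04 m.
Difference: 19020.04 − 25210.00 = -6190 m.

-6190 m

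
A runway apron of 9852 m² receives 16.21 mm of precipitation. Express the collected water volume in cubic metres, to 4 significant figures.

1 mm over 1 m² is 1 L, so volume = 16.21 × 9852 = 159700.92 L = 159.7 m³.

159.7 cubic metres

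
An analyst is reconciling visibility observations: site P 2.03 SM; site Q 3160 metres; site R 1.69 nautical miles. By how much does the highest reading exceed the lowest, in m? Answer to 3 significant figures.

site P: 2.03 SM = 3266.97 m.
site R: 1.69 nmi = 3129.88 m.
Spread: 3266.97 − 3129.88 = 137 m.

137 m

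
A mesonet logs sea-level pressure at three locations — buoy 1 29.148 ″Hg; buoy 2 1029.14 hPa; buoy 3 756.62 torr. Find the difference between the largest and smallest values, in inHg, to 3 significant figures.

1.24 inHg

buoy 2: 1029.14 hPa = 30.3905 inHg.
buoy 3: 756.62 mmHg = 29.7882 inHg.
Spread: 30.3905 − 29.1480 = 1.24 inHg.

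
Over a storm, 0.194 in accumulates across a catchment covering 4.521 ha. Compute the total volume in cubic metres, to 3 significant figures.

223 cubic metres

Depth: 0.194 in × 25.4 = 4.9276 mm.
Area: 4.521 ha = 45210 m².
1 mm over 1 m² is 1 L, so volume = 4.9276 × 45210 = 222776.8 L = 223 m³.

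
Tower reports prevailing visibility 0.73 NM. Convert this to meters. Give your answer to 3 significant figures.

1350 m

1 nmi = 1852 m, so 0.73 × 1852 = 1350 m.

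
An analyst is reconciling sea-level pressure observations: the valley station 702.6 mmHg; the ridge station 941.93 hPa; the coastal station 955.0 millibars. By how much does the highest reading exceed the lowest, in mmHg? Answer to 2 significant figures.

the ridge station: 941.93 hPa = 706.51 mmHg.
the coastal station: 955.0 mb = 716.31 mmHg.
Spread: 716.31 − 702.60 = 14 mmHg.

14 mmHg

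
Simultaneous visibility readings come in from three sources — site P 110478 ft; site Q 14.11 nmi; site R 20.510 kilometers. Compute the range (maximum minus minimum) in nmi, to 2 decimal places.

7.11 nmi

site P: 110478 ft = 18.1823 nmi.
site R: 20.510 km = 11.0745 nmi.
Spread: 18.1823 − 11.0745 = 7.11 nmi.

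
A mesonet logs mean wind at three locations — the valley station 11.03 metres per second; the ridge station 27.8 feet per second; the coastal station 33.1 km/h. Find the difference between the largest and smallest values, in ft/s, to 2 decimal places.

8.39 ft/s

the valley station: 11.03 m/s = 36.1877 ft/s.
the coastal station: 33.1 km/h = 30.1655 ft/s.
Spread: 36.1877 − 27.8000 = 8.39 ft/s.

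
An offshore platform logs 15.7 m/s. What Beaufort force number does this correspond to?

Beaufort force 7

15.7 m/s lies in the Beaufort 7 band (near gale, 13.9–17.1 m/s).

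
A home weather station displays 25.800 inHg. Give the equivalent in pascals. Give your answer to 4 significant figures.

1 inHg = 3386.39 Pa, so 25.800 × 3386.39 = 87370 Pa.

87370 Pa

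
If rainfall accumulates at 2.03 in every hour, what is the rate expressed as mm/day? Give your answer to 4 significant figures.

2.03 in/hour × 25.4 mm/in × 24 hour/day = 1237 mm/day.

1237 mm/day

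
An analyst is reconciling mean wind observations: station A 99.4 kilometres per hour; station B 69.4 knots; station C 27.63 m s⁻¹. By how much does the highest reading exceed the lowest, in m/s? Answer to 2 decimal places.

8.09 m/s

station A: 99.4 km/h = 27.6111 m/s.
station B: 69.4 kt = 35.7024 m/s.
Spread: 35.7024 − 27.6111 = 8.09 m/s.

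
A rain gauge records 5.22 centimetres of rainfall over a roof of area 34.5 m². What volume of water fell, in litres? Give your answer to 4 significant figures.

Depth: 5.22 cm × 10 = 52.2 mm.
1 mm over 1 m² is 1 L, so volume = 52.2 × 34.5 = 1800.9 L ≈ 1801 L.

1801 litres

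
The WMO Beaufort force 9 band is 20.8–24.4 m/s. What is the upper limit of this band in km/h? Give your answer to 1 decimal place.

87.8 km/h

20.8–24.4 m/s × 3.6 = 74.9–87.8 km/h.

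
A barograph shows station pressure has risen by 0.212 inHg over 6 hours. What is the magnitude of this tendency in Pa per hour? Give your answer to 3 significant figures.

0.212 inHg / 6 h × 3386.39 Pa/inHg = 120 Pa/h.

120 Pa per hour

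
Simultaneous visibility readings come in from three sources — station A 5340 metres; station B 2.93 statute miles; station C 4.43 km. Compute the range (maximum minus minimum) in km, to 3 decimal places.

0.910 km

station A: 5340 m = 5.34000 km.
station B: 2.93 SM = 4.71538 km.
Spread: 5.34000 − 4.43000 = 0.910 km.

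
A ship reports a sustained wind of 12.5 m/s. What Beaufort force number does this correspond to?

Beaufort force 6

12.5 m/s lies in the Beaufort 6 band (strong breeze, 10.8–13.8 m/s).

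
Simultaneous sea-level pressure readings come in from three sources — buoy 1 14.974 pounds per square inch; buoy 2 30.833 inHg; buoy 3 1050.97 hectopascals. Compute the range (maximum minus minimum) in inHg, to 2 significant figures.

0.55 inHg

buoy 1: 14.974 psi = 30.4874 inHg.
buoy 3: 1050.97 hPa = 31.0351 inHg.
Spread: 31.0351 − 30.4874 = 0.55 inHg.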